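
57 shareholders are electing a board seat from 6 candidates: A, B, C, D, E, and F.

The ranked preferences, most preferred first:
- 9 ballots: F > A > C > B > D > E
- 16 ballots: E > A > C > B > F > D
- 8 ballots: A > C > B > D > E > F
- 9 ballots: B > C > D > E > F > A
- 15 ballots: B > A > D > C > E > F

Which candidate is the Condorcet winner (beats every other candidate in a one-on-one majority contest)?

A

A vs B: 33–24
A vs C: 48–9
A vs D: 48–9
A vs E: 32–25
A vs F: 39–18
A beats every other candidate.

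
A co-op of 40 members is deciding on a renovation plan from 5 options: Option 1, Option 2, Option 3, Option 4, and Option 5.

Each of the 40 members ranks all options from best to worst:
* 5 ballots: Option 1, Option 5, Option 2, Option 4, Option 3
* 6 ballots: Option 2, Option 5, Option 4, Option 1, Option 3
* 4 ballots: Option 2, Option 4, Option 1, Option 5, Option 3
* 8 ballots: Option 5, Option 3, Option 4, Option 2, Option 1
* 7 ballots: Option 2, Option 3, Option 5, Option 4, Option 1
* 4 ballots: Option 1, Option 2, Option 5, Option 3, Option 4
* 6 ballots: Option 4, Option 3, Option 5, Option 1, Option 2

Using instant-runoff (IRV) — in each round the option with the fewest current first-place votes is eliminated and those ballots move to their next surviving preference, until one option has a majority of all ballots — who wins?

Round 1: Option 1 9, Option 2 17, Option 3 0, Option 4 6, Option 5 8. Option 3 eliminated.
Round 2: Option 1 9, Option 2 17, Option 4 6, Option 5 8. Option 4 eliminated.
Round 3: Option 1 9, Option 2 17, Option 5 14. Option 1 eliminated.
Round 4: Option 2 21, Option 5 19. Option 2 has a majority (≥21).

Option 2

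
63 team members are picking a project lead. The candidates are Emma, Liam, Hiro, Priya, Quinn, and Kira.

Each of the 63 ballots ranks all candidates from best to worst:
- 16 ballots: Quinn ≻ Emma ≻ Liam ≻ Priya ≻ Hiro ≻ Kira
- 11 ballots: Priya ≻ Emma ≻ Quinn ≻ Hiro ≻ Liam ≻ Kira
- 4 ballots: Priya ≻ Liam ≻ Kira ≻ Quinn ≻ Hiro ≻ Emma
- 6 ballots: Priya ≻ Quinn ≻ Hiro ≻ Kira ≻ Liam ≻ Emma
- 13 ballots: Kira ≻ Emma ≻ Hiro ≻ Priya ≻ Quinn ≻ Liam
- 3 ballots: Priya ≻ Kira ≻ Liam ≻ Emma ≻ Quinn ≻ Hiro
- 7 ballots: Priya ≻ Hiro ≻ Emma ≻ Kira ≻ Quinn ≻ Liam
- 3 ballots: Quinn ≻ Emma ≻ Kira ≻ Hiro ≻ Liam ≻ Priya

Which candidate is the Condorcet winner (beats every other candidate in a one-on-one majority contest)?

Emma

Emma vs Liam: 50–13
Emma vs Hiro: 46–17
Emma vs Priya: 32–31
Emma vs Quinn: 34–29
Emma vs Kira: 37–26
Emma beats every other candidate.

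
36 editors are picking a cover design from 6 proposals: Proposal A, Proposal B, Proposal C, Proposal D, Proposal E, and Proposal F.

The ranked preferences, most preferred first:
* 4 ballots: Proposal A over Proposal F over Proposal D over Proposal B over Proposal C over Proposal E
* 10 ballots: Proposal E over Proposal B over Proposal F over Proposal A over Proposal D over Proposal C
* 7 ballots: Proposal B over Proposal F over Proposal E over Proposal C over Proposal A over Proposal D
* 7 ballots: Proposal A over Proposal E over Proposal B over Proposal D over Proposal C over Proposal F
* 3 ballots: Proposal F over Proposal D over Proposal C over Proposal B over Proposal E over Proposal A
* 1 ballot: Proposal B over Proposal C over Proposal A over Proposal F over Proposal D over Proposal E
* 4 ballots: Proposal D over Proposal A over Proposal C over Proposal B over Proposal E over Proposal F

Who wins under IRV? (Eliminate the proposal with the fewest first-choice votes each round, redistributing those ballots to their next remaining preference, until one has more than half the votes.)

Round 1: Proposal A 11, Proposal B 8, Proposal C 0, Proposal D 4, Proposal E 10, Proposal F 3. Proposal C eliminated.
Round 2: Proposal A 11, Proposal B 8, Proposal D 4, Proposal E 10, Proposal F 3. Proposal F eliminated.
Round 3: Proposal A 11, Proposal B 8, Proposal D 7, Proposal E 10. Proposal D eliminated.
Round 4: Proposal A 15, Proposal B 11, Proposal E 10. Proposal E eliminated.
Round 5: Proposal A 15, Proposal B 21. Proposal B has a majority (≥19).

Proposal B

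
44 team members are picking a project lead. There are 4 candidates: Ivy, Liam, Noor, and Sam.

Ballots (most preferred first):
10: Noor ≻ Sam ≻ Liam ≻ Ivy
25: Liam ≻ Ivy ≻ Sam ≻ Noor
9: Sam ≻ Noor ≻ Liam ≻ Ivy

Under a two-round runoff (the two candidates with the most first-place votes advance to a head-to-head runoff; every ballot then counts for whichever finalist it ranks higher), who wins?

Liam

Round 1 first-place votes: Ivy 0, Liam 25, Noor 10, Sam 9. Liam and Noor advance.
Runoff: Liam is ranked above Noor on 25 ballots, Noor above Liam on 19.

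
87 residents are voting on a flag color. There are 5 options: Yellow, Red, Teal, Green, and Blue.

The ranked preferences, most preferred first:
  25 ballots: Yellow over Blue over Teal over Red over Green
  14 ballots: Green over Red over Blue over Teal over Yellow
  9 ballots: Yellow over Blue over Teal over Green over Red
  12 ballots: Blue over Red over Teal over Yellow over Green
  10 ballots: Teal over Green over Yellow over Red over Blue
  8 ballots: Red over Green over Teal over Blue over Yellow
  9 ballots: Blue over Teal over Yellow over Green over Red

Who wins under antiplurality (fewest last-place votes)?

Teal

Last-place votes: Yellow 22, Red 18, Teal 0, Green 37, Blue 10.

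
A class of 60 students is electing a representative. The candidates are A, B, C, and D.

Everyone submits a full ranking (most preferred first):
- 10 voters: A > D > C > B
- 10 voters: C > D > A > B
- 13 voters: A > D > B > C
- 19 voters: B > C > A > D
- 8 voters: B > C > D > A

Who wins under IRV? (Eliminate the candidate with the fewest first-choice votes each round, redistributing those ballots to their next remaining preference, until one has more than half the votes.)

Round 1: A 23, B 27, C 10, D 0. D eliminated.
Round 2: A 23, B 27, C 10. C eliminated.
Round 3: A 33, B 27. A has a majority (≥31).

A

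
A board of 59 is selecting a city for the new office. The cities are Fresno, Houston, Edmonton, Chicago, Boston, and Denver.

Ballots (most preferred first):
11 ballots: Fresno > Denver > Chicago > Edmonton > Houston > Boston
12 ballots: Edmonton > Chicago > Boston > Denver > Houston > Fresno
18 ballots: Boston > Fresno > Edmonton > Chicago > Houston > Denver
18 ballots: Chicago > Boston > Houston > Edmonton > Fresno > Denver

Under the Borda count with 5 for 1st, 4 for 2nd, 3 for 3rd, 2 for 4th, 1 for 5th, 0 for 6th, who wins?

Fresno: 11×5 + 12×0 + 18×4 + 18×1 = 145
Houston: 11×1 + 12×1 + 18×1 + 18×3 = 95
Edmonton: 11×2 + 12×5 + 18×3 + 18×2 = 172
Chicago: 11×3 + 12×4 + 18×2 + 18×5 = 207
Boston: 11×0 + 12×3 + 18×5 + 18×4 = 198
Denver: 11×4 + 12×2 + 18×0 + 18×0 = 68

Chicago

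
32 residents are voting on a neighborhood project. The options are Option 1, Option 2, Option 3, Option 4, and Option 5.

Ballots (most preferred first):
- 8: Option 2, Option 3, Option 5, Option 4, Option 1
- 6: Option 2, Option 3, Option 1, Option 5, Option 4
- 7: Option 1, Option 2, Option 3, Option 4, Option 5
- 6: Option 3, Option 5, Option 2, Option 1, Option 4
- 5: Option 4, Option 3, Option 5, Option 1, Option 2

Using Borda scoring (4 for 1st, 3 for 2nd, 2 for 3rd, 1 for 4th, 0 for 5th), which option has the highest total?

Option 3

Option 1: 8×0 + 6×2 + 7×4 + 6×1 + 5×1 = 51
Option 2: 8×4 + 6×4 + 7×3 + 6×2 + 5×0 = 89
Option 3: 8×3 + 6×3 + 7×2 + 6×4 + 5×3 = 95
Option 4: 8×1 + 6×0 + 7×1 + 6×0 + 5×4 = 35
Option 5: 8×2 + 6×1 + 7×0 + 6×3 + 5×2 = 50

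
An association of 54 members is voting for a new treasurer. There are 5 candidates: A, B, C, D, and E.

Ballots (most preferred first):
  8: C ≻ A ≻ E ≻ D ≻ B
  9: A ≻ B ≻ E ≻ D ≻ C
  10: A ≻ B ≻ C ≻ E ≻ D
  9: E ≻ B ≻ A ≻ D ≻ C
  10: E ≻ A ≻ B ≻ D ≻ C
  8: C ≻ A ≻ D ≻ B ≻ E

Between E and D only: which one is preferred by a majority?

E

E is ranked above D on 46 ballots; D above E on 8.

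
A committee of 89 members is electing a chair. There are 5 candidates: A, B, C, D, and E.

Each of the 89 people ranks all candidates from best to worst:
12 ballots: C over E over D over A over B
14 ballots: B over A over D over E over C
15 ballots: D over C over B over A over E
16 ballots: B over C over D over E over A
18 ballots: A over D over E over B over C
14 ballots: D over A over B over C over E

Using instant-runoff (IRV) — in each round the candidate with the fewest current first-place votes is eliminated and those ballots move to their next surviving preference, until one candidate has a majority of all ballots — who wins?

D

Round 1: A 18, B 30, C 12, D 29, E 0. E eliminated.
Round 2: A 18, B 30, C 12, D 29. C eliminated.
Round 3: A 18, B 30, D 41. A eliminated.
Round 4: B 30, D 59. D has a majority (≥45).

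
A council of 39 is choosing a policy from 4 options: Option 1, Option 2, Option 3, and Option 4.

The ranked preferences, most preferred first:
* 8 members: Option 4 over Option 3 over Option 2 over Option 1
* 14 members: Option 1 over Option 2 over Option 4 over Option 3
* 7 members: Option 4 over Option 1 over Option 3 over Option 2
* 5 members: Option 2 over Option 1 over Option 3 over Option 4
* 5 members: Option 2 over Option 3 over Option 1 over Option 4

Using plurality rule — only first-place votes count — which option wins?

First-place votes: Option 1 14, Option 2 10, Option 3 0, Option 4 15.

Option 4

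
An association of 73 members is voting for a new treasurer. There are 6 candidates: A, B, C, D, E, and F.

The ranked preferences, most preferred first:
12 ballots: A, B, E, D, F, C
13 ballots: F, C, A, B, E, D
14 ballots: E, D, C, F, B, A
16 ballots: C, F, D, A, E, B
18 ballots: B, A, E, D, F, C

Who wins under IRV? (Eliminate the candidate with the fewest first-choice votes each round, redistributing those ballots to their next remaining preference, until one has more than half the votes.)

C

Round 1: A 12, B 18, C 16, D 0, E 14, F 13. D eliminated.
Round 2: A 12, B 18, C 16, E 14, F 13. A eliminated.
Round 3: B 30, C 16, E 14, F 13. F eliminated.
Round 4: B 30, C 29, E 14. E eliminated.
Round 5: B 30, C 43. C has a majority (≥37).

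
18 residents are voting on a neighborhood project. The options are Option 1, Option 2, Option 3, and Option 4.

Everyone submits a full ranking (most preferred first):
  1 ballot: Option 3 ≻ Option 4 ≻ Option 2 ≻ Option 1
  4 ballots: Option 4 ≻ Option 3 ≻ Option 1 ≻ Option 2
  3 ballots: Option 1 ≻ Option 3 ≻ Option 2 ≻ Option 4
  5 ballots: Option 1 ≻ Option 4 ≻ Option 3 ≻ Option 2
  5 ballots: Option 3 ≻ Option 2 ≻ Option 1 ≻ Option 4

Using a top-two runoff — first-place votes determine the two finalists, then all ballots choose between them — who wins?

Round 1 first-place votes: Option 1 8, Option 2 0, Option 3 6, Option 4 4. Option 1 and Option 3 advance.
Runoff: Option 1 is ranked above Option 3 on 8 ballots, Option 3 above Option 1 on 10.

Option 3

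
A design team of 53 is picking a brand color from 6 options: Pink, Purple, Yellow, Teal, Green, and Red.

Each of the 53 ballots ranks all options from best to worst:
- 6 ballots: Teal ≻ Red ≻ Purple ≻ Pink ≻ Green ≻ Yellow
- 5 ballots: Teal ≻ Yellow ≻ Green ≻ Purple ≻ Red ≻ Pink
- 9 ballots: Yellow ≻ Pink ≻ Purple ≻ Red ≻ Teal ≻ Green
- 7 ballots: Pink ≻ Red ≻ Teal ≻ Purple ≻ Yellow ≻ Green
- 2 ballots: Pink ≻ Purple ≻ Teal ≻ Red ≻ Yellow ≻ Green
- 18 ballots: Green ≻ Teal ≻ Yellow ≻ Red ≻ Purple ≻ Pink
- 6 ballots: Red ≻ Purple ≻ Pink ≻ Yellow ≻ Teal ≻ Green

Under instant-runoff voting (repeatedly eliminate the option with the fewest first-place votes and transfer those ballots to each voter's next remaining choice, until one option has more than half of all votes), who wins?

Round 1: Pink 9, Purple 0, Yellow 9, Teal 11, Green 18, Red 6. Purple eliminated.
Round 2: Pink 9, Yellow 9, Teal 11, Green 18, Red 6. Red eliminated.
Round 3: Pink 15, Yellow 9, Teal 11, Green 18. Yellow eliminated.
Round 4: Pink 24, Teal 11, Green 18. Teal eliminated.
Round 5: Pink 30, Green 23. Pink has a majority (≥27).

Pink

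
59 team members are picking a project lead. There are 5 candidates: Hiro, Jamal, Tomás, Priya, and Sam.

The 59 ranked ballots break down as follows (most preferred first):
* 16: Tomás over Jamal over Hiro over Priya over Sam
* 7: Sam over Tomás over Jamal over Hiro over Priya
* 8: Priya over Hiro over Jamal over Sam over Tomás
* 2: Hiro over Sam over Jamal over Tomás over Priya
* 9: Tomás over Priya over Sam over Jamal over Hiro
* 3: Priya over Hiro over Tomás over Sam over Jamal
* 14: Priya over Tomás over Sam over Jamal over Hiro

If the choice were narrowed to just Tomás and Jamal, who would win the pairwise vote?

Tomás

Tomás is ranked above Jamal on 49 ballots; Jamal above Tomás on 10.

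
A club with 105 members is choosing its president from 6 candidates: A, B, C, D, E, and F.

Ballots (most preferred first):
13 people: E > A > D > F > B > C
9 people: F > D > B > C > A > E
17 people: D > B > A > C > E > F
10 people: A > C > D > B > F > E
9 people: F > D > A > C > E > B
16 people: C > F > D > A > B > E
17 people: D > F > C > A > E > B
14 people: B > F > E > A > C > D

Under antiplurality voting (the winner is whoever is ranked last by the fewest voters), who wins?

A

Last-place votes: A 0, B 26, C 13, D 14, E 35, F 17.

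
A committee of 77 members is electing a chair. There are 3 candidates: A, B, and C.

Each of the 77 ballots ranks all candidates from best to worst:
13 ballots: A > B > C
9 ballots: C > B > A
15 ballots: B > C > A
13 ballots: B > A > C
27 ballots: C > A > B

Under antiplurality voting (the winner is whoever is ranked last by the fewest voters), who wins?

Last-place votes: A 24, B 27, C 26.

A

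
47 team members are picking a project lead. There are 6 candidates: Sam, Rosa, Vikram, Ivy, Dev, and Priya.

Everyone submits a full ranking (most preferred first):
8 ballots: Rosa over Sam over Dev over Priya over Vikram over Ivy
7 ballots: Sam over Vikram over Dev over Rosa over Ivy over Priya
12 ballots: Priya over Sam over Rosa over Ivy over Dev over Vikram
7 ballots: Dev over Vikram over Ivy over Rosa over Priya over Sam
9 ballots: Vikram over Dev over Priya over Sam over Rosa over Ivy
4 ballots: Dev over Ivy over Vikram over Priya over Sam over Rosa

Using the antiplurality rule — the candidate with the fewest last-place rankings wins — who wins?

Dev

Last-place votes: Sam 7, Rosa 4, Vikram 12, Ivy 17, Dev 0, Priya 7.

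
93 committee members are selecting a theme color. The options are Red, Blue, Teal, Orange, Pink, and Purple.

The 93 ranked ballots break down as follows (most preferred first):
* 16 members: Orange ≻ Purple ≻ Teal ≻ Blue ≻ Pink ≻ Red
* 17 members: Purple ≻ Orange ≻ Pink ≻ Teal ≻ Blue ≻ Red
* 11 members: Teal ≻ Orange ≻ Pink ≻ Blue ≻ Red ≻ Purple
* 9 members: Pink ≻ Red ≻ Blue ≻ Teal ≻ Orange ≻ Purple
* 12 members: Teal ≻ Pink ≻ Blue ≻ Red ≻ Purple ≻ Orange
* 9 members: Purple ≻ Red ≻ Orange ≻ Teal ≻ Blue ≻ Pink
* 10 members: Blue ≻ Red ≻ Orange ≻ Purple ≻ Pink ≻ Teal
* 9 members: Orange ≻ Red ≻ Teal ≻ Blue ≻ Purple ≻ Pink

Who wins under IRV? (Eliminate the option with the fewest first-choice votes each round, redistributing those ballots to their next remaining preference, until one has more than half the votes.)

Round 1: Red 0, Blue 10, Teal 23, Orange 25, Pink 9, Purple 26. Red eliminated.
Round 2: Blue 10, Teal 23, Orange 25, Pink 9, Purple 26. Pink eliminated.
Round 3: Blue 19, Teal 23, Orange 25, Purple 26. Blue eliminated.
Round 4: Teal 32, Orange 35, Purple 26. Purple eliminated.
Round 5: Teal 32, Orange 61. Orange has a majority (≥47).

Orange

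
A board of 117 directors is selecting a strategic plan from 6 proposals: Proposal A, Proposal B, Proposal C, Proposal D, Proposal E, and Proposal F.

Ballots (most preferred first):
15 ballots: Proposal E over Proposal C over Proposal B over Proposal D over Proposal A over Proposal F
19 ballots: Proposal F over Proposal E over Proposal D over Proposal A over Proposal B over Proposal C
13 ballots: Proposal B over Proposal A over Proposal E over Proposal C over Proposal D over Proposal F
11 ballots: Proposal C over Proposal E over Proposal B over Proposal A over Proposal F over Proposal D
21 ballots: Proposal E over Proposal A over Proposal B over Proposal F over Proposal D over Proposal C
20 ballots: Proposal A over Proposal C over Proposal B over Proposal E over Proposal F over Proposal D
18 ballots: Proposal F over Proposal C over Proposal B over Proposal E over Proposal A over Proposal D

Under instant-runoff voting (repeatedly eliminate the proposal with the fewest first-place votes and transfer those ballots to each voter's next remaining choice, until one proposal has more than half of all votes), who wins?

Round 1: Proposal A 20, Proposal B 13, Proposal C 11, Proposal D 0, Proposal E 36, Proposal F 37. Proposal D eliminated.
Round 2: Proposal A 20, Proposal B 13, Proposal C 11, Proposal E 36, Proposal F 37. Proposal C eliminated.
Round 3: Proposal A 20, Proposal B 13, Proposal E 47, Proposal F 37. Proposal B eliminated.
Round 4: Proposal A 33, Proposal E 47, Proposal F 37. Proposal A eliminated.
Round 5: Proposal E 80, Proposal F 37. Proposal E has a majority (≥59).

Proposal E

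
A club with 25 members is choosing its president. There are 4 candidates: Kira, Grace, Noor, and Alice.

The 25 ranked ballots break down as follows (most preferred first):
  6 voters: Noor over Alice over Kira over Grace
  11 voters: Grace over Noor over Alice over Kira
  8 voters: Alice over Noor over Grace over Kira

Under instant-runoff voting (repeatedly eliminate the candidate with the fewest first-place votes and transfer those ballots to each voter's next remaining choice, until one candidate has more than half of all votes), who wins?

Round 1: Kira 0, Grace 11, Noor 6, Alice 8. Kira eliminated.
Round 2: Grace 11, Noor 6, Alice 8. Noor eliminated.
Round 3: Grace 11, Alice 14. Alice has a majority (≥13).

Alice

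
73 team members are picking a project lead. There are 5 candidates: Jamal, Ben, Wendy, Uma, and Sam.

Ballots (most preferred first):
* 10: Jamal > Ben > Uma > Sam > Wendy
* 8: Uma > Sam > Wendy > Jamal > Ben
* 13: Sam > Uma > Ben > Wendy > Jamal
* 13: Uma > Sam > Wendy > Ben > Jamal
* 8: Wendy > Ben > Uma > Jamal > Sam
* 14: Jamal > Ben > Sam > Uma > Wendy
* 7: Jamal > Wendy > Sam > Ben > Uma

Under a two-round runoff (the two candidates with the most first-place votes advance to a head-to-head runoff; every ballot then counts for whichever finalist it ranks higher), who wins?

Round 1 first-place votes: Jamal 31, Ben 0, Wendy 8, Uma 21, Sam 13. Jamal and Uma advance.
Runoff: Jamal is ranked above Uma on 31 ballots, Uma above Jamal on 42.

Uma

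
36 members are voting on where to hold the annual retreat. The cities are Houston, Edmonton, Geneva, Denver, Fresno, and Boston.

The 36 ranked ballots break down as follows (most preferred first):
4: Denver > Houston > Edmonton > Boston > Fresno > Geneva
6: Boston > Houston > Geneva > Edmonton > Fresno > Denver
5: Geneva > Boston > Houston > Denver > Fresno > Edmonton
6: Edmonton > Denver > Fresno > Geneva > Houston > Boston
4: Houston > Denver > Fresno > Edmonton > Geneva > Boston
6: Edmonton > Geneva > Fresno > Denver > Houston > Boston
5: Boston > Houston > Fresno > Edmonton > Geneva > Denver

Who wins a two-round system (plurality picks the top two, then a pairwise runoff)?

Edmonton

Round 1 first-place votes: Houston 4, Edmonton 12, Geneva 5, Denver 4, Fresno 0, Boston 11. Edmonton and Boston advance.
Runoff: Edmonton is ranked above Boston on 20 ballots, Boston above Edmonton on 16.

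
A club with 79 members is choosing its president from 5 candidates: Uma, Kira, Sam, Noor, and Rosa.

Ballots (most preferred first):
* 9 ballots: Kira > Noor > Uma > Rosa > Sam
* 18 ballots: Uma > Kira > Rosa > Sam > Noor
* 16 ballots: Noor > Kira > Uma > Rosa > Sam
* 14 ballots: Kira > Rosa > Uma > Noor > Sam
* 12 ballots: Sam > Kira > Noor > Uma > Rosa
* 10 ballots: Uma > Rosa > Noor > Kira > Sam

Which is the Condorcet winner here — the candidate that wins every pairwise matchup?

Kira vs Uma: 51–28
Kira vs Sam: 67–12
Kira vs Noor: 53–26
Kira vs Rosa: 69–10
Kira beats every other candidate.

Kira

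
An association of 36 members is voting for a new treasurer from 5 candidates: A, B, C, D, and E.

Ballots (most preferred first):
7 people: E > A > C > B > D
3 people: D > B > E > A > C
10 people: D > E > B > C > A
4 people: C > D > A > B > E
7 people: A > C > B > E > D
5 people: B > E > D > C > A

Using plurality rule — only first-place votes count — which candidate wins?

First-place votes: A 7, B 5, C 4, D 13, E 7.

D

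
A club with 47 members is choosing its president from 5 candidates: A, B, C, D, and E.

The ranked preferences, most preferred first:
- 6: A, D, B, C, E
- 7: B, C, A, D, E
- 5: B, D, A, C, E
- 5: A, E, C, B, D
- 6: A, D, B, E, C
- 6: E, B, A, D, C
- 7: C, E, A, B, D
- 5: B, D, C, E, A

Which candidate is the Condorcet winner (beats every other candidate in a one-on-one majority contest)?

A vs B: 24–23
A vs C: 28–19
A vs D: 37–10
A vs E: 29–18
A beats every other candidate.

A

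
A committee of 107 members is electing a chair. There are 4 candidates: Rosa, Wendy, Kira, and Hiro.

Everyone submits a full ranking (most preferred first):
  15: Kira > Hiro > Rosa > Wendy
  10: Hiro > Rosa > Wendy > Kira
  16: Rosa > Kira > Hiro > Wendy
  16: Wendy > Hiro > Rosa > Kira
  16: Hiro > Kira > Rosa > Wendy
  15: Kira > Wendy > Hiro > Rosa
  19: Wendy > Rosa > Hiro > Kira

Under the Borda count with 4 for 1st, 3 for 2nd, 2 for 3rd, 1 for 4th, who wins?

Hiro

Rosa: 15×2 + 10×3 + 16×4 + 16×2 + 16×2 + 15×1 + 19×3 = 260
Wendy: 15×1 + 10×2 + 16×1 + 16×4 + 16×1 + 15×3 + 19×4 = 252
Kira: 15×4 + 10×1 + 16×3 + 16×1 + 16×3 + 15×4 + 19×1 = 261
Hiro: 15×3 + 10×4 + 16×2 + 16×3 + 16×4 + 15×2 + 19×2 = 297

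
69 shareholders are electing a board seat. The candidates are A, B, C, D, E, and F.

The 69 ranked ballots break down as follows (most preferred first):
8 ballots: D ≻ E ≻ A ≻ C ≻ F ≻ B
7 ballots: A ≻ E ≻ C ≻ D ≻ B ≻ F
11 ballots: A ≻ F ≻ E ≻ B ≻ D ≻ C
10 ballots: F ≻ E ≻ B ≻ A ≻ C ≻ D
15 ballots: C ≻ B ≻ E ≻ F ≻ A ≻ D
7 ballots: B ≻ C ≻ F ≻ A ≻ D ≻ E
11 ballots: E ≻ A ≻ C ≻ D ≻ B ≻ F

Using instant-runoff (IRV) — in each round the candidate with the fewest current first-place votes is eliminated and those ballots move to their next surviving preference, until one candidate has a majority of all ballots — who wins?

Round 1: A 18, B 7, C 15, D 8, E 11, F 10. B eliminated.
Round 2: A 18, C 22, D 8, E 11, F 10. D eliminated.
Round 3: A 18, C 22, E 19, F 10. F eliminated.
Round 4: A 18, C 22, E 29. A eliminated.
Round 5: C 22, E 47. E has a majority (≥35).

E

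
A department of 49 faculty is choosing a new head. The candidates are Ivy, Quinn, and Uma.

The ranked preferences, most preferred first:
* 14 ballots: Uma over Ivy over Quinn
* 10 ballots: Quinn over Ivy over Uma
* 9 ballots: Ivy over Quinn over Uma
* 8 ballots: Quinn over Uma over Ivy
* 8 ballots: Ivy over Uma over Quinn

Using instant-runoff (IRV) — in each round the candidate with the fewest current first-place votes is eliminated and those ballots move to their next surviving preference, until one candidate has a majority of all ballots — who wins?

Round 1: Ivy 17, Quinn 18, Uma 14. Uma eliminated.
Round 2: Ivy 31, Quinn 18. Ivy has a majority (≥25).

Ivy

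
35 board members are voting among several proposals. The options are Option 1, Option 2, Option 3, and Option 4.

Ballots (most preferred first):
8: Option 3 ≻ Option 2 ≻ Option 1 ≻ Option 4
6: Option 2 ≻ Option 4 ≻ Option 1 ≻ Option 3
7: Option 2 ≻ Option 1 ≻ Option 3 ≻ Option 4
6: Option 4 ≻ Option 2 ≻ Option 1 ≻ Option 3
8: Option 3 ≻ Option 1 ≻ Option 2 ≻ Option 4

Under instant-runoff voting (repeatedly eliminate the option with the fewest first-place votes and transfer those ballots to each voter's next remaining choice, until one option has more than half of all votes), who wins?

Option 2

Round 1: Option 1 0, Option 2 13, Option 3 16, Option 4 6. Option 1 eliminated.
Round 2: Option 2 13, Option 3 16, Option 4 6. Option 4 eliminated.
Round 3: Option 2 19, Option 3 16. Option 2 has a majority (≥18).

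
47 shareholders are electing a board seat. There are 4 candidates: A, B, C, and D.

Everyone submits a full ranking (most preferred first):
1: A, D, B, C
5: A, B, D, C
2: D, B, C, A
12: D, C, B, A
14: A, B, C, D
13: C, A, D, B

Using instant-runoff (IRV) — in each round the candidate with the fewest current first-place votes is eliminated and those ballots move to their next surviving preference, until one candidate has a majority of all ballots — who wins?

A

Round 1: A 20, B 0, C 13, D 14. B eliminated.
Round 2: A 20, C 13, D 14. C eliminated.
Round 3: A 33, D 14. A has a majority (≥24).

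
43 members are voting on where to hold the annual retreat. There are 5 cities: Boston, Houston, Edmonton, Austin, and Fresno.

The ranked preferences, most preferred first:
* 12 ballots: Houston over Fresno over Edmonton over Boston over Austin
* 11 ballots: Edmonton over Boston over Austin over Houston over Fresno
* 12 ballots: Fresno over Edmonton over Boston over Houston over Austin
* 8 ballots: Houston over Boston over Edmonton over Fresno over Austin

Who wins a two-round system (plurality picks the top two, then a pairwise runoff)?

Round 1 first-place votes: Boston 0, Houston 20, Edmonton 11, Austin 0, Fresno 12. Houston and Fresno advance.
Runoff: Houston is ranked above Fresno on 31 ballots, Fresno above Houston on 12.

Houston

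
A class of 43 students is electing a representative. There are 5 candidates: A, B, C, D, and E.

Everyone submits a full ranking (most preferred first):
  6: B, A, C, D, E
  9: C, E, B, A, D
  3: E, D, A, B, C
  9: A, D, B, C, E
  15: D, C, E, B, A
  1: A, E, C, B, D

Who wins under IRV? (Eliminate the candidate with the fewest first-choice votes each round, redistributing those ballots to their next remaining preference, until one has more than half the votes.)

A

Round 1: A 10, B 6, C 9, D 15, E 3. E eliminated.
Round 2: A 10, B 6, C 9, D 18. B eliminated.
Round 3: A 16, C 9, D 18. C eliminated.
Round 4: A 25, D 18. A has a majority (≥22).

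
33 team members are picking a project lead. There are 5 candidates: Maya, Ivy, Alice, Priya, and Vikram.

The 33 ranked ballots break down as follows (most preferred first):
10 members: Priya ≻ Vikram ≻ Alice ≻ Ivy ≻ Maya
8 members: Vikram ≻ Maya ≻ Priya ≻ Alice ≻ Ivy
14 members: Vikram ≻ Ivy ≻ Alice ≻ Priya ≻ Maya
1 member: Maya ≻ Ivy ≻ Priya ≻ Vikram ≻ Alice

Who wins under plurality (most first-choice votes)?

First-place votes: Maya 1, Ivy 0, Alice 0, Priya 10, Vikram 22.

Vikram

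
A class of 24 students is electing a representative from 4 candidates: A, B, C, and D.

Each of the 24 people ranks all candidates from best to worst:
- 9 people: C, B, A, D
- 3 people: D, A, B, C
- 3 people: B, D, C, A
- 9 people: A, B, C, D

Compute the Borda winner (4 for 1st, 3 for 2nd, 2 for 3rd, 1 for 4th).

A: 9×2 + 3×3 + 3×1 + 9×4 = 66
B: 9×3 + 3×2 + 3×4 + 9×3 = 72
C: 9×4 + 3×1 + 3×2 + 9×2 = 63
D: 9×1 + 3×4 + 3×3 + 9×1 = 39

B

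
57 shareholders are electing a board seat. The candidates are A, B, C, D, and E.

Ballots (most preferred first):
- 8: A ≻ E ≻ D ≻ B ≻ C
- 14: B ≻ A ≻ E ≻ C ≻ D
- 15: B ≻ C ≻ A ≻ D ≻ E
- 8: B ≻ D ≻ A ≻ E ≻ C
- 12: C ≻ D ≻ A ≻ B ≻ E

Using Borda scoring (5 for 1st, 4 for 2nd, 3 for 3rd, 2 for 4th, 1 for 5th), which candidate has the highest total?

A: 8×5 + 14×4 + 15×3 + 8×3 + 12×3 = 201
B: 8×2 + 14×5 + 15×5 + 8×5 + 12×2 = 225
C: 8×1 + 14×2 + 15×4 + 8×1 + 12×5 = 164
D: 8×3 + 14×1 + 15×2 + 8×4 + 12×4 = 148
E: 8×4 + 14×3 + 15×1 + 8×2 + 12×1 = 117

B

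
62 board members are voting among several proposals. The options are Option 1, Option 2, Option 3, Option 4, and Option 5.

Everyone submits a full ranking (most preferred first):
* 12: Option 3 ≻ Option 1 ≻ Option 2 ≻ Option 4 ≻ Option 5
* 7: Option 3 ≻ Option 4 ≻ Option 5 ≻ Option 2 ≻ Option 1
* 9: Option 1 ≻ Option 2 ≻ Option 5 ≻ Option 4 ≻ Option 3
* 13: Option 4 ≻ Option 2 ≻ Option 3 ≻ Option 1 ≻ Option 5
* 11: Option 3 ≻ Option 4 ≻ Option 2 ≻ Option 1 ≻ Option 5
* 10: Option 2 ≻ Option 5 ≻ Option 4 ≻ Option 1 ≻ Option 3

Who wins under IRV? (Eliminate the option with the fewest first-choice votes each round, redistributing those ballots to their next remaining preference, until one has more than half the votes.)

Option 2

Round 1: Option 1 9, Option 2 10, Option 3 30, Option 4 13, Option 5 0. Option 5 eliminated.
Round 2: Option 1 9, Option 2 10, Option 3 30, Option 4 13. Option 1 eliminated.
Round 3: Option 2 19, Option 3 30, Option 4 13. Option 4 eliminated.
Round 4: Option 2 32, Option 3 30. Option 2 has a majority (≥32).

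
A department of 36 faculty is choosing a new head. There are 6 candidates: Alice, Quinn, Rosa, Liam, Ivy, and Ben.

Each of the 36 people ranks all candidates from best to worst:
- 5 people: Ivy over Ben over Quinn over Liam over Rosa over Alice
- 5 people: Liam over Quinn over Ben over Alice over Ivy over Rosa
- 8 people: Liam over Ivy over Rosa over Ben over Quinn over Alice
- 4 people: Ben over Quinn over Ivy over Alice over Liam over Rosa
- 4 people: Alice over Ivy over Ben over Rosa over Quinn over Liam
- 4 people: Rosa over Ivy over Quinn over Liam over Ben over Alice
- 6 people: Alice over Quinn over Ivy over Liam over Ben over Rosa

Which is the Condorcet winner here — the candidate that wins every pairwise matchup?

Ivy vs Alice: 21–15
Ivy vs Quinn: 21–15
Ivy vs Rosa: 32–4
Ivy vs Liam: 23–13
Ivy vs Ben: 27–9
Ivy beats every other candidate.

Ivy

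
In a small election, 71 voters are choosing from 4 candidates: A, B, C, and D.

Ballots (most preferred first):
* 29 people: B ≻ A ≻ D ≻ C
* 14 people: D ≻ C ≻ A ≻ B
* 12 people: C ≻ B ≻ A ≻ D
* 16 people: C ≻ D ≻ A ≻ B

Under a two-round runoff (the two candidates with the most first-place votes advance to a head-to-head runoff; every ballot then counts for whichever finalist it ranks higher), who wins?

Round 1 first-place votes: A 0, B 29, C 28, D 14. B and C advance.
Runoff: B is ranked above C on 29 ballots, C above B on 42.

C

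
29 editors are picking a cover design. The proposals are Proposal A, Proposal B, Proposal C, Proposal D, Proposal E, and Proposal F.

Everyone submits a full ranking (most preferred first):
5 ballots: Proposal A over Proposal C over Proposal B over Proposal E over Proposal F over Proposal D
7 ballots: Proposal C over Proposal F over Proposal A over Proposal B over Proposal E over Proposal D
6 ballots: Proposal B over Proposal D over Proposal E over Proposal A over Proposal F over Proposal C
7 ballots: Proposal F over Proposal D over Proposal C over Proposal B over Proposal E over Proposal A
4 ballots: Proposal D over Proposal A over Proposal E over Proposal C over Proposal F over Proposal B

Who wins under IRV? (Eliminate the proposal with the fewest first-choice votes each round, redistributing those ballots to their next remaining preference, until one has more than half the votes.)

Round 1: Proposal A 5, Proposal B 6, Proposal C 7, Proposal D 4, Proposal E 0, Proposal F 7. Proposal E eliminated.
Round 2: Proposal A 5, Proposal B 6, Proposal C 7, Proposal D 4, Proposal F 7. Proposal D eliminated.
Round 3: Proposal A 9, Proposal B 6, Proposal C 7, Proposal F 7. Proposal B eliminated.
Round 4: Proposal A 15, Proposal C 7, Proposal F 7. Proposal A has a majority (≥15).

Proposal A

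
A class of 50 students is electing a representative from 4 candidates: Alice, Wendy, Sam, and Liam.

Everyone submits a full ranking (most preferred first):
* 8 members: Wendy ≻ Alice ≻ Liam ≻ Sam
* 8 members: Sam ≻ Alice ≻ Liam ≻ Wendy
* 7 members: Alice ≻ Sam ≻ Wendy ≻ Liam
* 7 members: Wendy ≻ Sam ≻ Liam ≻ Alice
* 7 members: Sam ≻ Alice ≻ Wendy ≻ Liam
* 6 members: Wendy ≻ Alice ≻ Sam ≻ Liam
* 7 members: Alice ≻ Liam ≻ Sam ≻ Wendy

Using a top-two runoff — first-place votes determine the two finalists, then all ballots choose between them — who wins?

Sam

Round 1 first-place votes: Alice 14, Wendy 21, Sam 15, Liam 0. Wendy and Sam advance.
Runoff: Wendy is ranked above Sam on 21 ballots, Sam above Wendy on 29.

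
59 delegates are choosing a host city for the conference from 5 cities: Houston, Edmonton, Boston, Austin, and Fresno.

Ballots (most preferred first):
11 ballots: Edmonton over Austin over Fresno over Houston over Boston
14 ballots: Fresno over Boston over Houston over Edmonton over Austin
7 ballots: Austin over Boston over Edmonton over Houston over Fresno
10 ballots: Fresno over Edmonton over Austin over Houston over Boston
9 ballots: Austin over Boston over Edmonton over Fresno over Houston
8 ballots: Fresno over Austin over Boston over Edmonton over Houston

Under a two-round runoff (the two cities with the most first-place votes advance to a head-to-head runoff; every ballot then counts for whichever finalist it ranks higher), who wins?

Round 1 first-place votes: Houston 0, Edmonton 11, Boston 0, Austin 16, Fresno 32. Fresno and Austin advance.
Runoff: Fresno is ranked above Austin on 32 ballots, Austin above Fresno on 27.

Fresno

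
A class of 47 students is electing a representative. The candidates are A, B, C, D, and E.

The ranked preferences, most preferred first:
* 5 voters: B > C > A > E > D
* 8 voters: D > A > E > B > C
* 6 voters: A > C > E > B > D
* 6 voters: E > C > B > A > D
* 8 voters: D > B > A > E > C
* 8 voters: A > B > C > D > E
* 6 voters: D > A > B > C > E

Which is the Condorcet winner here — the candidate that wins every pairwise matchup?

A

A vs B: 28–19
A vs C: 36–11
A vs D: 25–22
A vs E: 41–6
A beats every other candidate.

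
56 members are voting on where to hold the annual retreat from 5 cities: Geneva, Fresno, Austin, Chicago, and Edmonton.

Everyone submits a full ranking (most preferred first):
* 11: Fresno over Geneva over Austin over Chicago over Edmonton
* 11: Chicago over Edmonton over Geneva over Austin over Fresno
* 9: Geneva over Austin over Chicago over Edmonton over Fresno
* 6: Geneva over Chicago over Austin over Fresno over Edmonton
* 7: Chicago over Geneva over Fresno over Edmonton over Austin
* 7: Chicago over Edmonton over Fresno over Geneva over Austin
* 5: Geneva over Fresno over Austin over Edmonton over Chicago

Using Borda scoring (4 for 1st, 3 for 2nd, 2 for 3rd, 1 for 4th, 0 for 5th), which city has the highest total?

Geneva: 11×3 + 11×2 + 9×4 + 6×4 + 7×3 + 7×1 + 5×4 = 163
Fresno: 11×4 + 11×0 + 9×0 + 6×1 + 7×2 + 7×2 + 5×3 = 93
Austin: 11×2 + 11×1 + 9×3 + 6×2 + 7×0 + 7×0 + 5×2 = 82
Chicago: 11×1 + 11×4 + 9×2 + 6×3 + 7×4 + 7×4 + 5×0 = 147
Edmonton: 11×0 + 11×3 + 9×1 + 6×0 + 7×1 + 7×3 + 5×1 = 75

Geneva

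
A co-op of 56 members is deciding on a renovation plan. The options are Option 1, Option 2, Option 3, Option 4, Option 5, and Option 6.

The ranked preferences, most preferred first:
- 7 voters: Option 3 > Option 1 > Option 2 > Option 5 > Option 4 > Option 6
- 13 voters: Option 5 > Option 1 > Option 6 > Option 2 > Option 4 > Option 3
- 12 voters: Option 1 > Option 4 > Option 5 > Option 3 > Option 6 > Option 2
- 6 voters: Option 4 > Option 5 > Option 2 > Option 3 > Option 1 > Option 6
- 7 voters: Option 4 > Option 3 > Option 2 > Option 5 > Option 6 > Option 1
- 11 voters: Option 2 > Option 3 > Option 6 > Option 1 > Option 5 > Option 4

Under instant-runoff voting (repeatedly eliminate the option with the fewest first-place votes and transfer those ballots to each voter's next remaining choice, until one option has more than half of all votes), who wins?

Option 1

Round 1: Option 1 12, Option 2 11, Option 3 7, Option 4 13, Option 5 13, Option 6 0. Option 6 eliminated.
Round 2: Option 1 12, Option 2 11, Option 3 7, Option 4 13, Option 5 13. Option 3 eliminated.
Round 3: Option 1 19, Option 2 11, Option 4 13, Option 5 13. Option 2 eliminated.
Round 4: Option 1 30, Option 4 13, Option 5 13. Option 1 has a majority (≥29).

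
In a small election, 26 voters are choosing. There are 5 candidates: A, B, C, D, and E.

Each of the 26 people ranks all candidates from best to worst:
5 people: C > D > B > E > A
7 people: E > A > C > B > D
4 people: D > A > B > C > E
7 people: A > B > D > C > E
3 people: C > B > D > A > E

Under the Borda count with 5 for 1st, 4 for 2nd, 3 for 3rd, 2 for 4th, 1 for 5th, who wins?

A

A: 5×1 + 7×4 + 4×4 + 7×5 + 3×2 = 90
B: 5×3 + 7×2 + 4×3 + 7×4 + 3×4 = 81
C: 5×5 + 7×3 + 4×2 + 7×2 + 3×5 = 83
D: 5×4 + 7×1 + 4×5 + 7×3 + 3×3 = 77
E: 5×2 + 7×5 + 4×1 + 7×1 + 3×1 = 59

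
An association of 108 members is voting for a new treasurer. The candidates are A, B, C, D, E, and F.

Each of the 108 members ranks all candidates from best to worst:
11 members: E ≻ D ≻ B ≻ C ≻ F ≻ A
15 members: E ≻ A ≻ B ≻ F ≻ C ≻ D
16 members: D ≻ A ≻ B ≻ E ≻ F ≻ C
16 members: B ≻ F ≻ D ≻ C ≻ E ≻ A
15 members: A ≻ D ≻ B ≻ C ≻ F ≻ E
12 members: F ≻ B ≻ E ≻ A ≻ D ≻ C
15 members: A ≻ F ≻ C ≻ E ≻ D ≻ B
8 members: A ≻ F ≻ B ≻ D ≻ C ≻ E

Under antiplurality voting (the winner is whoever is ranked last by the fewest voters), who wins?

Last-place votes: A 27, B 15, C 28, D 15, E 23, F 0.

F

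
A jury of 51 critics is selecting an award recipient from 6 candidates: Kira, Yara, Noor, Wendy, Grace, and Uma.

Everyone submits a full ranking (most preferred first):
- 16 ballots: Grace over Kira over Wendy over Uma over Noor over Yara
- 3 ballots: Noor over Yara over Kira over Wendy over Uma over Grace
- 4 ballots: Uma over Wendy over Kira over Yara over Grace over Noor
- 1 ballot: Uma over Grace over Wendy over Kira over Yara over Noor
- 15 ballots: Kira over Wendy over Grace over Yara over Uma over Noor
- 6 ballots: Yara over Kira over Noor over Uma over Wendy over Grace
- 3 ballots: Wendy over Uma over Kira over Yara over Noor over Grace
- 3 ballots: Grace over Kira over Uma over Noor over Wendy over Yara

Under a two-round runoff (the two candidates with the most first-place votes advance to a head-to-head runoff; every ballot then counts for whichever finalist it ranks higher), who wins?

Round 1 first-place votes: Kira 15, Yara 6, Noor 3, Wendy 3, Grace 19, Uma 5. Grace and Kira advance.
Runoff: Grace is ranked above Kira on 20 ballots, Kira above Grace on 31.

Kira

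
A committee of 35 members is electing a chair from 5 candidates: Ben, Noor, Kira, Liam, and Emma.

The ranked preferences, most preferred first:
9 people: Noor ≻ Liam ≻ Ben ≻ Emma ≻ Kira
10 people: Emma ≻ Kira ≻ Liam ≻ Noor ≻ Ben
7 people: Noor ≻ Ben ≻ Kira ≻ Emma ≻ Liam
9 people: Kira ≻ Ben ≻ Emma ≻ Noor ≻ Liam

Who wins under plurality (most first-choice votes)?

Noor

First-place votes: Ben 0, Noor 16, Kira 9, Liam 0, Emma 10.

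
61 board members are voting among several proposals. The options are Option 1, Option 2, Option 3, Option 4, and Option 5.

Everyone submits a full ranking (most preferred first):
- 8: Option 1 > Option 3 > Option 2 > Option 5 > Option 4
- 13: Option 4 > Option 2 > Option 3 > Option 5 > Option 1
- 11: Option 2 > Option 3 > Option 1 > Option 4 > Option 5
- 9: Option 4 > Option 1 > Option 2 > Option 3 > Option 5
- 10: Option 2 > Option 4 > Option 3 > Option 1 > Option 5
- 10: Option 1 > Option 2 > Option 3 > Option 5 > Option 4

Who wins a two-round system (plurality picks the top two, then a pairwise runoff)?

Option 2

Round 1 first-place votes: Option 1 18, Option 2 21, Option 3 0, Option 4 22, Option 5 0. Option 4 and Option 2 advance.
Runoff: Option 4 is ranked above Option 2 on 22 ballots, Option 2 above Option 4 on 39.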